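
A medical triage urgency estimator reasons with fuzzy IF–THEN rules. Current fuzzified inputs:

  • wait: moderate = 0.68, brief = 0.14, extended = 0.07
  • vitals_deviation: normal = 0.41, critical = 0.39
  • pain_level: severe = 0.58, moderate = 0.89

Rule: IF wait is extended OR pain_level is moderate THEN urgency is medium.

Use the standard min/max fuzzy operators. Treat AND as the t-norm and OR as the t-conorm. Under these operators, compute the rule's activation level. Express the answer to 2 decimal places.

firing strength: extended=0.07, moderate=0.89; OR[max(a, b)] → w = 0.89

0.89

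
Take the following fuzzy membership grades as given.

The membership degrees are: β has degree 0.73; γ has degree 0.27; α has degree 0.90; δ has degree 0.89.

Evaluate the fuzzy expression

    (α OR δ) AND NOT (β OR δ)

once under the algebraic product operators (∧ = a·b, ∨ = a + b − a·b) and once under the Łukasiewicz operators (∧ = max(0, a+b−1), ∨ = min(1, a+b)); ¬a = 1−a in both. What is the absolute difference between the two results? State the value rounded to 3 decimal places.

0.029

Under algebraic product:
  α OR δ = a + b − a·b on (0.9000, 0.8900) = 0.9890
  β OR δ = a + b − a·b on (0.7300, 0.8900) = 0.9703
  NOT (β OR δ) = 1 − 0.9703 = 0.0297
  (α OR δ) AND NOT (β OR δ) = a·b on (0.9890, 0.0297) = 0.0294
  → value = 0.0294
Under Łukasiewicz:
  α OR δ = min(1, a+b) on (0.90, 0.89) = 1.00
  β OR δ = min(1, a+b) on (0.73, 0.89) = 1.00
  NOT (β OR δ) = 1 − 1.00 = 0.00
  (α OR δ) AND NOT (β OR δ) = max(0, a+b−1) on (1.00, 0.00) = 0.00
  → value = 0.0000
|0.0294 − 0.0000| = 0.029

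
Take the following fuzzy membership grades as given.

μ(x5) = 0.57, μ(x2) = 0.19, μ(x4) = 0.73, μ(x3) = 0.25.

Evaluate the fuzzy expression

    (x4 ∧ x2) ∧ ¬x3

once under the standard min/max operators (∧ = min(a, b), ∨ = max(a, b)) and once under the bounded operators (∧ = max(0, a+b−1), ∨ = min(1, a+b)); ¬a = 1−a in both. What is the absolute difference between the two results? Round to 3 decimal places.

Under standard min/max:
  x4 ∧ x2 = min(a, b) on (0.73, 0.19) = 0.19
  ¬x3 = 1 − 0.25 = 0.75
  (x4 ∧ x2) ∧ ¬x3 = min(a, b) on (0.19, 0.75) = 0.19
  → value = 0.1900
Under bounded:
  x4 ∧ x2 = max(0, a+b−1) on (0.73, 0.19) = 0.00
  ¬x3 = 1 − 0.25 = 0.75
  (x4 ∧ x2) ∧ ¬x3 = max(0, a+b−1) on (0.00, 0.75) = 0.00
  → value = 0.0000
|0.1900 − 0.0000| = 0.190

0.190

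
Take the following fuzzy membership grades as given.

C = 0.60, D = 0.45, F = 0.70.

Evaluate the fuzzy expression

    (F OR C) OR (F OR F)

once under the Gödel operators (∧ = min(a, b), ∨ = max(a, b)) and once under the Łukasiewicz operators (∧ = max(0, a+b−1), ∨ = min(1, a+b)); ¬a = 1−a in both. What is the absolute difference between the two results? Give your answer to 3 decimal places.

Under Gödel:
  F OR C = max(a, b) on (0.70, 0.60) = 0.70
  F OR F = max(a, b) on (0.70, 0.70) = 0.70
  (F OR C) OR (F OR F) = max(a, b) on (0.70, 0.70) = 0.70
  → value = 0.7000
Under Łukasiewicz:
  F OR C = min(1, a+b) on (0.70, 0.60) = 1.00
  F OR F = min(1, a+b) on (0.70, 0.70) = 1.00
  (F OR C) OR (F OR F) = min(1, a+b) on (1.00, 1.00) = 1.00
  → value = 1.0000
|0.7000 − 1.0000| = 0.300

0.300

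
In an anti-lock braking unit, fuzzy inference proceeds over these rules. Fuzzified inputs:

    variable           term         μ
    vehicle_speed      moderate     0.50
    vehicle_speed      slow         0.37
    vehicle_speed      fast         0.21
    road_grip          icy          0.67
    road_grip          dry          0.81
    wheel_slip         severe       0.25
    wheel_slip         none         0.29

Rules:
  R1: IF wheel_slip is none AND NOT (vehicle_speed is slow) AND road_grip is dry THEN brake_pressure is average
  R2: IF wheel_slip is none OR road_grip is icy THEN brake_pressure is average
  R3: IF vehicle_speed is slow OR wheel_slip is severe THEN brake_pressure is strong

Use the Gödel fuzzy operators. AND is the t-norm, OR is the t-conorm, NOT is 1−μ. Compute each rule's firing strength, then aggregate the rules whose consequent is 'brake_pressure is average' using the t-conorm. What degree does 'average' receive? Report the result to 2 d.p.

R1: none=0.29, ¬slow=1−0.37=0.63, dry=0.81; AND[min(a, b)] → w = 0.29
R2: none=0.29, icy=0.67; OR[max(a, b)] → w = 0.67
R3: slow=0.37, severe=0.25; OR[max(a, b)] → w = 0.37
Rules with consequent 'average': {R1, R2} → strengths 0.29, 0.67
Aggregate via t-conorm [max(a, b)]: 0.67

0.67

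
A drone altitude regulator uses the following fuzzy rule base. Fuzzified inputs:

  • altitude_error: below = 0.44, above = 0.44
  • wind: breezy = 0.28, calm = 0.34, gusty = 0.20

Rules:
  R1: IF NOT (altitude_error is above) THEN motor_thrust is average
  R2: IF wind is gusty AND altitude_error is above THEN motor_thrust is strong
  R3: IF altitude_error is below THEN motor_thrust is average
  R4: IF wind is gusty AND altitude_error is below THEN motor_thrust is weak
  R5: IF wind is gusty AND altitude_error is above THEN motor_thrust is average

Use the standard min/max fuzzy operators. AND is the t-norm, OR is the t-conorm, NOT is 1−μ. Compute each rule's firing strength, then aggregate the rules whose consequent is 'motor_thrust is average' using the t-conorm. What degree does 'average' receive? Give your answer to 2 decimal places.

0.56

R1: ¬above=1−0.44=0.56 → w = 0.56
R2: gusty=0.20, above=0.44; AND[min(a, b)] → w = 0.20
R3: below=0.44 → w = 0.44
R4: gusty=0.20, below=0.44; AND[min(a, b)] → w = 0.20
R5: gusty=0.20, above=0.44; AND[min(a, b)] → w = 0.20
Rules with consequent 'average': {R1, R3, R5} → strengths 0.56, 0.44, 0.20
Aggregate via t-conorm [max(a, b)]: 0.56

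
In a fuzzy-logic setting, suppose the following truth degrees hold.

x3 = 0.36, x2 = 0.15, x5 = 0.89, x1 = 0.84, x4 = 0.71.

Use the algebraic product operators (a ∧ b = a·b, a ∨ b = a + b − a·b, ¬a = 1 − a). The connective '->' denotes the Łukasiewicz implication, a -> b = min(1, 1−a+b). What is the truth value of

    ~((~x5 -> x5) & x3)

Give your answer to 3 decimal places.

0.640

~x5 = 1 − 0.8900 = 0.1100
~x5 -> x5  [Łukasiewicz: min(1, 1−a+b)] with a=0.1100, b=0.8900 → 1.0000
(~x5 -> x5) & x3 = a·b on (1.0000, 0.3600) = 0.3600
~((~x5 -> x5) & x3) = 1 − 0.3600 = 0.6400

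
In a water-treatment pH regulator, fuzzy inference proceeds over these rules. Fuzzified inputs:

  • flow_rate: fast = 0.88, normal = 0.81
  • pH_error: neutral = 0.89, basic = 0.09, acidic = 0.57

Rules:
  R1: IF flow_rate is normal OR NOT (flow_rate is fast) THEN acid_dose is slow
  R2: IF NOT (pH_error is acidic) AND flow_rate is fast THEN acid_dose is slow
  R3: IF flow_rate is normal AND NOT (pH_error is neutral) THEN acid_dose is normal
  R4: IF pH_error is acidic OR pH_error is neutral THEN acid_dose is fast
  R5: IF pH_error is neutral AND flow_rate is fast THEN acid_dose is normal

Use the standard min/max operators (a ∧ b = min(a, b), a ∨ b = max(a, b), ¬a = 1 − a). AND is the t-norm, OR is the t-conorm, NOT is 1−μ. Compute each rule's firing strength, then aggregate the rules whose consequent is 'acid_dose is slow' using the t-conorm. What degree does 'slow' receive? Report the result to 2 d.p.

R1: normal=0.81, ¬fast=1−0.88=0.12; OR[max(a, b)] → w = 0.81
R2: ¬acidic=1−0.57=0.43, fast=0.88; AND[min(a, b)] → w = 0.43
R3: normal=0.81, ¬neutral=1−0.89=0.11; AND[min(a, b)] → w = 0.11
R4: acidic=0.57, neutral=0.89; OR[max(a, b)] → w = 0.89
R5: neutral=0.89, fast=0.88; AND[min(a, b)] → w = 0.88
Rules with consequent 'slow': {R1, R2} → strengths 0.81, 0.43
Aggregate via t-conorm [max(a, b)]: 0.81

0.81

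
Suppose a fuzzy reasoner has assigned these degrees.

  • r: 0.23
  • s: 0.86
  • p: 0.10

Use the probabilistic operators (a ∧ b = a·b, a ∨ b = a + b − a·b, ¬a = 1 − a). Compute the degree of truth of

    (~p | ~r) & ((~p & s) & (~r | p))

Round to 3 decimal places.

~p = 1 − 0.1000 = 0.9000
~r = 1 − 0.2300 = 0.7700
~p | ~r = a + b − a·b on (0.9000, 0.7700) = 0.9770
~p = 1 − 0.1000 = 0.9000
~p & s = a·b on (0.9000, 0.8600) = 0.7740
~r = 1 − 0.2300 = 0.7700
~r | p = a + b − a·b on (0.7700, 0.1000) = 0.7930
(~p & s) & (~r | p) = a·b on (0.7740, 0.7930) = 0.6138
(~p | ~r) & ((~p & s) & (~r | p)) = a·b on (0.9770, 0.6138) = 0.5997

0.600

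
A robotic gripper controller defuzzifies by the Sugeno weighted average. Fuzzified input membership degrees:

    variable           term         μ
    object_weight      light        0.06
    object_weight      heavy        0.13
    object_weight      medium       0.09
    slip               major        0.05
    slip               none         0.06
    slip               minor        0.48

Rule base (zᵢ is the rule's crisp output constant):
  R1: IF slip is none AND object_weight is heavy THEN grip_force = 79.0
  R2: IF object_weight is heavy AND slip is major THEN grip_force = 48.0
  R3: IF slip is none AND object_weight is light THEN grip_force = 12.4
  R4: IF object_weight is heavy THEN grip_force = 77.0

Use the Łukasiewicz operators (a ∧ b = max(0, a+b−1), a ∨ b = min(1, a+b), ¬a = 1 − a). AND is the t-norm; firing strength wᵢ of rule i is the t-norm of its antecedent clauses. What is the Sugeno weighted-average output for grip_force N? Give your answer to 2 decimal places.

R1 (z=79.0): none=0.06, heavy=0.13; AND[max(0, a+b−1)] → w = 0.00
R2 (z=48.0): heavy=0.13, major=0.05; AND[max(0, a+b−1)] → w = 0.00
R3 (z=12.4): none=0.06, light=0.06; AND[max(0, a+b−1)] → w = 0.00
R4 (z=77.0): heavy=0.13 → w = 0.13
Weighted average = (0.00·79.0 + 0.00·48.0 + 0.00·12.4 + 0.13·77.0) / (0.00 + 0.00 + 0.00 + 0.13)
  = 10.0100 / 0.1300 = 77.00

77.00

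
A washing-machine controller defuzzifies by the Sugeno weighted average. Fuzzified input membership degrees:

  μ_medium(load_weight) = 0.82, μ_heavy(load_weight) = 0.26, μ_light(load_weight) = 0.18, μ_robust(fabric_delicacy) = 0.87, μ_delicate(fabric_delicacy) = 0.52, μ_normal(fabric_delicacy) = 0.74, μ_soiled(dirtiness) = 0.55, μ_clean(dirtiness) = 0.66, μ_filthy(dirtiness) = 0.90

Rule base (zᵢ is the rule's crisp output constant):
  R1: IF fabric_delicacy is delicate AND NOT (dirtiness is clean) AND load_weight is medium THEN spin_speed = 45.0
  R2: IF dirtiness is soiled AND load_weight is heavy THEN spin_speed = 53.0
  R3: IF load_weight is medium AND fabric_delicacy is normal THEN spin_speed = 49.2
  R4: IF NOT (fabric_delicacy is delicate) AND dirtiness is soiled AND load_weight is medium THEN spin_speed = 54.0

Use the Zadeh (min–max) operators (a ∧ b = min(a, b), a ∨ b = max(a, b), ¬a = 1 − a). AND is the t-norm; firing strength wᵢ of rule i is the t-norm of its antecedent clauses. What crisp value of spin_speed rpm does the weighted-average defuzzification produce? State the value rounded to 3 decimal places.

R1 (z=45.0): delicate=0.52, ¬clean=1−0.66=0.34, medium=0.82; AND[min(a, b)] → w = 0.34
R2 (z=53.0): soiled=0.55, heavy=0.26; AND[min(a, b)] → w = 0.26
R3 (z=49.2): medium=0.82, normal=0.74; AND[min(a, b)] → w = 0.74
R4 (z=54.0): ¬delicate=1−0.52=0.48, soiled=0.55, medium=0.82; AND[min(a, b)] → w = 0.48
Weighted average = (0.34·45.0 + 0.26·53.0 + 0.74·49.2 + 0.48·54.0) / (0.34 + 0.26 + 0.74 + 0.48)
  = 91.4080 / 1.8200 = 50.224

50.224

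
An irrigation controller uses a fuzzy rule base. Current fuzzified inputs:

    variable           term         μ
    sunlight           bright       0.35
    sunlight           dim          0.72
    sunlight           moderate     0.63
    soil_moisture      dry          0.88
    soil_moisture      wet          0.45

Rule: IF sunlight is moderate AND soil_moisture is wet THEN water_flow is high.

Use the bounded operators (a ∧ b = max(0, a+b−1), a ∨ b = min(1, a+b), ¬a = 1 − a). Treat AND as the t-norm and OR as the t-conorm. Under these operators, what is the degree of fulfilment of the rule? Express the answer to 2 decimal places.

firing strength: moderate=0.63, wet=0.45; AND[max(0, a+b−1)] → w = 0.08

0.08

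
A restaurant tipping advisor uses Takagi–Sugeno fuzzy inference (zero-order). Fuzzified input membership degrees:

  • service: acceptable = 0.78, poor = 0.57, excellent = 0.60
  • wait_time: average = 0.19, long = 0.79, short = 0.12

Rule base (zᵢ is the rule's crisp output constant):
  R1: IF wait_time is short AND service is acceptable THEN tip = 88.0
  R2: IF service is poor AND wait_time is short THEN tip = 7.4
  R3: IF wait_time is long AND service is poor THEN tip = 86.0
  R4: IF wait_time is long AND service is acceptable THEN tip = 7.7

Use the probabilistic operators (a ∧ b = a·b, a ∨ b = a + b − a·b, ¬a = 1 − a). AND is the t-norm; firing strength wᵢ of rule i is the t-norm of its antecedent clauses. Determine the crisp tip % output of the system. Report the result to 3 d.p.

42.502

R1 (z=88.0): short=0.12, acceptable=0.78; AND[a·b] → w = 0.0936
R2 (z=7.4): poor=0.57, short=0.12; AND[a·b] → w = 0.0684
R3 (z=86.0): long=0.79, poor=0.57; AND[a·b] → w = 0.4503
R4 (z=7.7): long=0.79, acceptable=0.78; AND[a·b] → w = 0.6162
Weighted average = (0.0936·88.0 + 0.0684·7.4 + 0.4503·86.0 + 0.6162·7.7) / (0.0936 + 0.0684 + 0.4503 + 0.6162)
  = 52.2135 / 1.2285 = 42.502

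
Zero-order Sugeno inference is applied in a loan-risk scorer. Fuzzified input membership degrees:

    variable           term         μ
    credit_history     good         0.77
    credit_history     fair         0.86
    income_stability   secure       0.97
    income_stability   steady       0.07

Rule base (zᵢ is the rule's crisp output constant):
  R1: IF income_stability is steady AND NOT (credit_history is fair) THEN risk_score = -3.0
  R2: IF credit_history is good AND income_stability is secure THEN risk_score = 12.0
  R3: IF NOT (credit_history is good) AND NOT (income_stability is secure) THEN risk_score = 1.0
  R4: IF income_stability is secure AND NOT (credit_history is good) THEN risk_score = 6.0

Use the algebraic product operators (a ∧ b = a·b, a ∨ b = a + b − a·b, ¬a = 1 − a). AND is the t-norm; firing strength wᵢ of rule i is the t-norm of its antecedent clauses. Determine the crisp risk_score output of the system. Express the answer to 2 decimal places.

10.42

R1 (z=-3.0): steady=0.07, ¬fair=1−0.86=0.14; AND[a·b] → w = 0.0098
R2 (z=12.0): good=0.77, secure=0.97; AND[a·b] → w = 0.7469
R3 (z=1.0): ¬good=1−0.77=0.23, ¬secure=1−0.97=0.03; AND[a·b] → w = 0.0069
R4 (z=6.0): secure=0.97, ¬good=1−0.77=0.23; AND[a·b] → w = 0.2231
Weighted average = (0.0098·-3.0 + 0.7469·12.0 + 0.0069·1.0 + 0.2231·6.0) / (0.0098 + 0.7469 + 0.0069 + 0.2231)
  = 10.2789 / 0.9867 = 10.42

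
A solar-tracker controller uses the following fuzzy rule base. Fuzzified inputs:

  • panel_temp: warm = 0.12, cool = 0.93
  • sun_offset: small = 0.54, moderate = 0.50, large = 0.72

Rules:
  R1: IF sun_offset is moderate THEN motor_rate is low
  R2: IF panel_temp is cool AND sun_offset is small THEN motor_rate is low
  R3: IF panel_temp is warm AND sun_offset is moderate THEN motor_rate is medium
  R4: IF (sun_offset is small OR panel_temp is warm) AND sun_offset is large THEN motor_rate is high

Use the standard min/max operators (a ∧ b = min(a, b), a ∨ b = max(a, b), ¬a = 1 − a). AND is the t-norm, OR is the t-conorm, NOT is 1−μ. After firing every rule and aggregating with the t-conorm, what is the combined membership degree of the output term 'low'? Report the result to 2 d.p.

0.54

R1: moderate=0.50 → w = 0.50
R2: cool=0.93, small=0.54; AND[min(a, b)] → w = 0.54
R3: warm=0.12, moderate=0.50; AND[min(a, b)] → w = 0.12
R4: (small=0.54 OR warm=0.12) = 0.54; AND[min(a, b)] with large=0.72 → w = 0.54
Rules with consequent 'low': {R1, R2} → strengths 0.50, 0.54
Aggregate via t-conorm [max(a, b)]: 0.54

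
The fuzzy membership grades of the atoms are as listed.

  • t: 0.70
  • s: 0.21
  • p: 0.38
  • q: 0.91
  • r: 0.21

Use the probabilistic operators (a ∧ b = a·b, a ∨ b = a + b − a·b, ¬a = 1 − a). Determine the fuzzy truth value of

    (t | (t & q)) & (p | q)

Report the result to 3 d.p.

0.841

t & q = a·b on (0.7000, 0.9100) = 0.6370
t | (t & q) = a + b − a·b on (0.7000, 0.6370) = 0.8911
p | q = a + b − a·b on (0.3800, 0.9100) = 0.9442
(t | (t & q)) & (p | q) = a·b on (0.8911, 0.9442) = 0.8414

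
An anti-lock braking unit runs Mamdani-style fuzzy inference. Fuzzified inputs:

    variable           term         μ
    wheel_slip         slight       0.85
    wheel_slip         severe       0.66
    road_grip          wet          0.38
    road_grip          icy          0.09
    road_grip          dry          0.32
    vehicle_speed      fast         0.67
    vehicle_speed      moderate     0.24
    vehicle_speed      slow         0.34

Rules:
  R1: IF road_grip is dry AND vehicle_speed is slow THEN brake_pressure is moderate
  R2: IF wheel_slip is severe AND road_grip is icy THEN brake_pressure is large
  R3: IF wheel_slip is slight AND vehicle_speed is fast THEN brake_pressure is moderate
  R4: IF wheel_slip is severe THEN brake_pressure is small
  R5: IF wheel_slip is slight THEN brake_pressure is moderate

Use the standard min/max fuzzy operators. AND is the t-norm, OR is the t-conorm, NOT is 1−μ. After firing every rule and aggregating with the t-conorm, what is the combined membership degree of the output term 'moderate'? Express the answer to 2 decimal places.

0.85

R1: dry=0.32, slow=0.34; AND[min(a, b)] → w = 0.32
R2: severe=0.66, icy=0.09; AND[min(a, b)] → w = 0.09
R3: slight=0.85, fast=0.67; AND[min(a, b)] → w = 0.67
R4: severe=0.66 → w = 0.66
R5: slight=0.85 → w = 0.85
Rules with consequent 'moderate': {R1, R3, R5} → strengths 0.32, 0.67, 0.85
Aggregate via t-conorm [max(a, b)]: 0.85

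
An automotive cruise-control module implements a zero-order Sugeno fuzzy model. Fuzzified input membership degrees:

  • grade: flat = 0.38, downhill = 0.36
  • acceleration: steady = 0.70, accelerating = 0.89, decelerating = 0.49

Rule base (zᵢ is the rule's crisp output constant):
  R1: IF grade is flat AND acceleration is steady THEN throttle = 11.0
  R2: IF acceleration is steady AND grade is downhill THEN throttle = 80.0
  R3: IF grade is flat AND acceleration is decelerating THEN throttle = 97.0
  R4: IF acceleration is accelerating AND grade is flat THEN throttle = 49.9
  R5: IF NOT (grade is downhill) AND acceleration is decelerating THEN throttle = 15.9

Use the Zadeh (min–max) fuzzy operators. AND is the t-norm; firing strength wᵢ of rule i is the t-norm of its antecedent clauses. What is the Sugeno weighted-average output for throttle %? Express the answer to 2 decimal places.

48.54

R1 (z=11.0): flat=0.38, steady=0.70; AND[min(a, b)] → w = 0.38
R2 (z=80.0): steady=0.70, downhill=0.36; AND[min(a, b)] → w = 0.36
R3 (z=97.0): flat=0.38, decelerating=0.49; AND[min(a, b)] → w = 0.38
R4 (z=49.9): accelerating=0.89, flat=0.38; AND[min(a, b)] → w = 0.38
R5 (z=15.9): ¬downhill=1−0.36=0.64, decelerating=0.49; AND[min(a, b)] → w = 0.49
Weighted average = (0.38·11.0 + 0.36·80.0 + 0.38·97.0 + 0.38·49.9 + 0.49·15.9) / (0.38 + 0.36 + 0.38 + 0.38 + 0.49)
  = 96.5930 / 1.9900 = 48.54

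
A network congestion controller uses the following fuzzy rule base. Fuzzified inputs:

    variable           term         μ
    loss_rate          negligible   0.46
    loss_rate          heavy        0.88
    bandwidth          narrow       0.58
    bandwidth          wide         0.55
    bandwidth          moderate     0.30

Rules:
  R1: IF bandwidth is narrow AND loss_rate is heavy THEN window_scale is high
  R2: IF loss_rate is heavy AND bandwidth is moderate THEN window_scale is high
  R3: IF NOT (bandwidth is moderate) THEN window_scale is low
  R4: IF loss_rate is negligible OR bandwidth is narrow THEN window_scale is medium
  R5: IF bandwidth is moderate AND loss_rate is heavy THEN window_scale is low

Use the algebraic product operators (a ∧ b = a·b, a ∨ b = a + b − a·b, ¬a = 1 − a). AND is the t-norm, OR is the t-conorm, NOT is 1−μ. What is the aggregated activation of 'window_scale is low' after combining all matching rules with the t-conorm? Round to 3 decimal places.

R1: narrow=0.58, heavy=0.88; AND[a·b] → w = 0.5104
R2: heavy=0.88, moderate=0.30; AND[a·b] → w = 0.2640
R3: ¬moderate=1−0.30=0.70 → w = 0.7000
R4: negligible=0.46, narrow=0.58; OR[a + b − a·b] → w = 0.7732
R5: moderate=0.30, heavy=0.88; AND[a·b] → w = 0.2640
Rules with consequent 'low': {R3, R5} → strengths 0.7000, 0.2640
Aggregate via t-conorm [a + b − a·b]: 0.7792

0.779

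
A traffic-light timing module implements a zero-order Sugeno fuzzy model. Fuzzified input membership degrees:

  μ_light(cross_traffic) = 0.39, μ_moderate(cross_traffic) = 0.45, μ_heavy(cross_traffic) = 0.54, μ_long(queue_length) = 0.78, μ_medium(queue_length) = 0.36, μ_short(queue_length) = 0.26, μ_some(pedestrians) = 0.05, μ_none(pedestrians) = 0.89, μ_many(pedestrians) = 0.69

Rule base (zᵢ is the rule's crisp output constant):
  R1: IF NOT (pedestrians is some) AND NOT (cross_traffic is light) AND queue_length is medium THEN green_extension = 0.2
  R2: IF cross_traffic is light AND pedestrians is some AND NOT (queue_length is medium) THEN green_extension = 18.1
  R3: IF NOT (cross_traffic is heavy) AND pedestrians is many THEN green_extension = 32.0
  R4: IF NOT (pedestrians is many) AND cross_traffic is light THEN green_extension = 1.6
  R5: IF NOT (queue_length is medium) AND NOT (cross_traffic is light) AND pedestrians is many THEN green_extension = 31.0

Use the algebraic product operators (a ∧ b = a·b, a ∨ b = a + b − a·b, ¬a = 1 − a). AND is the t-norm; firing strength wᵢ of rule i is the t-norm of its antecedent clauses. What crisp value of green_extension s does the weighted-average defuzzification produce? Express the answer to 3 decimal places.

20.423

R1 (z=0.2): ¬some=1−0.05=0.95, ¬light=1−0.39=0.61, medium=0.36; AND[a·b] → w = 0.2086
R2 (z=18.1): light=0.39, some=0.05, ¬medium=1−0.36=0.64; AND[a·b] → w = 0.0125
R3 (z=32.0): ¬heavy=1−0.54=0.46, many=0.69; AND[a·b] → w = 0.3174
R4 (z=1.6): ¬many=1−0.69=0.31, light=0.39; AND[a·b] → w = 0.1209
R5 (z=31.0): ¬medium=1−0.36=0.64, ¬light=1−0.39=0.61, many=0.69; AND[a·b] → w = 0.2694
Weighted average = (0.2086·0.2 + 0.0125·18.1 + 0.3174·32.0 + 0.1209·1.6 + 0.2694·31.0) / (0.2086 + 0.0125 + 0.3174 + 0.1209 + 0.2694)
  = 18.9685 / 0.9288 = 20.423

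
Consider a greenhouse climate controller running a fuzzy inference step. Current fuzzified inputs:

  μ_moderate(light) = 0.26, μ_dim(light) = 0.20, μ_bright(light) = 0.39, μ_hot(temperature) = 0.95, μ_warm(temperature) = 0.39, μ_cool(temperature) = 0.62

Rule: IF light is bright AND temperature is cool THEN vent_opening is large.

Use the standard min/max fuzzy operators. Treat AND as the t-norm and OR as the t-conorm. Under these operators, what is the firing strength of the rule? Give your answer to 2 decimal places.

firing strength: bright=0.39, cool=0.62; AND[min(a, b)] → w = 0.39

0.39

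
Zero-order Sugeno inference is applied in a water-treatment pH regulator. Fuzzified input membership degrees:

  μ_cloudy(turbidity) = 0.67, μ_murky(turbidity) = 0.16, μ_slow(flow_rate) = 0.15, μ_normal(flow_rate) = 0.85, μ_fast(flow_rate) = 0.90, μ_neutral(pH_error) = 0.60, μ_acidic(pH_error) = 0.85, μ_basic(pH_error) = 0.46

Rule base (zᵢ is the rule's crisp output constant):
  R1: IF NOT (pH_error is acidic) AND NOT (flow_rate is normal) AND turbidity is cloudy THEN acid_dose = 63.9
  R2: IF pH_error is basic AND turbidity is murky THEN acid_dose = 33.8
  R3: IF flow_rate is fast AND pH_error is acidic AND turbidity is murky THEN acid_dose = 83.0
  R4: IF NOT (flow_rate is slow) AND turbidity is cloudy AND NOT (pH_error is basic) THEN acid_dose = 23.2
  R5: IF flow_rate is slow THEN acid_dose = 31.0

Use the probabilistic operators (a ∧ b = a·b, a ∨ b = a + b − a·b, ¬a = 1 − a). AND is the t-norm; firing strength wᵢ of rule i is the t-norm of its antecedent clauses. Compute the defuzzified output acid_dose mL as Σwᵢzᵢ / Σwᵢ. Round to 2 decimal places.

37.98

R1 (z=63.9): ¬acidic=1−0.85=0.15, ¬normal=1−0.85=0.15, cloudy=0.67; AND[a·b] → w = 0.0151
R2 (z=33.8): basic=0.46, murky=0.16; AND[a·b] → w = 0.0736
R3 (z=83.0): fast=0.90, acidic=0.85, murky=0.16; AND[a·b] → w = 0.1224
R4 (z=23.2): ¬slow=1−0.15=0.85, cloudy=0.67, ¬basic=1−0.46=0.54; AND[a·b] → w = 0.3075
R5 (z=31.0): slow=0.15 → w = 0.1500
Weighted average = (0.0151·63.9 + 0.0736·33.8 + 0.1224·83.0 + 0.3075·23.2 + 0.1500·31.0) / (0.0151 + 0.0736 + 0.1224 + 0.3075 + 0.1500)
  = 25.3949 / 0.6686 = 37.98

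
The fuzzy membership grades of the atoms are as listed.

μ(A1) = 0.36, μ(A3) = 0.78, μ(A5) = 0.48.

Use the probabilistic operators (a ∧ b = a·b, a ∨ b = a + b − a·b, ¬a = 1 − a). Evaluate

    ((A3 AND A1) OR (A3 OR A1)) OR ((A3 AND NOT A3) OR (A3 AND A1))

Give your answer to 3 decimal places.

A3 AND A1 = a·b on (0.7800, 0.3600) = 0.2808
A3 OR A1 = a + b − a·b on (0.7800, 0.3600) = 0.8592
(A3 AND A1) OR (A3 OR A1) = a + b − a·b on (0.2808, 0.8592) = 0.8987
NOT A3 = 1 − 0.7800 = 0.2200
A3 AND NOT A3 = a·b on (0.7800, 0.2200) = 0.1716
A3 AND A1 = a·b on (0.7800, 0.3600) = 0.2808
(A3 AND NOT A3) OR (A3 AND A1) = a + b − a·b on (0.1716, 0.2808) = 0.4042
((A3 AND A1) OR (A3 OR A1)) OR ((A3 AND NOT A3) OR (A3 AND A1)) = a + b − a·b on (0.8987, 0.4042) = 0.9397

0.940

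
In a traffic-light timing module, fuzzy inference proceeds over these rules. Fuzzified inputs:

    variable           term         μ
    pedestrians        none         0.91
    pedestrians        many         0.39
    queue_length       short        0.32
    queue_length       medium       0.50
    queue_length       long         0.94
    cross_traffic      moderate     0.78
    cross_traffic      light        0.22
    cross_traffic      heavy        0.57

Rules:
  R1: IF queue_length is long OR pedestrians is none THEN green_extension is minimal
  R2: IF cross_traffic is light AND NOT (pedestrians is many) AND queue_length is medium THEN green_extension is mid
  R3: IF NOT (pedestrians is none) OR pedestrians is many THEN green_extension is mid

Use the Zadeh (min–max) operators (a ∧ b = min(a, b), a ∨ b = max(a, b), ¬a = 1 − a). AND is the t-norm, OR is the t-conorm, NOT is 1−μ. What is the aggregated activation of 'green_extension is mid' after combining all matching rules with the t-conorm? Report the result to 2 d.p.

0.39

R1: long=0.94, none=0.91; OR[max(a, b)] → w = 0.94
R2: light=0.22, ¬many=1−0.39=0.61, medium=0.50; AND[min(a, b)] → w = 0.22
R3: ¬none=1−0.91=0.09, many=0.39; OR[max(a, b)] → w = 0.39
Rules with consequent 'mid': {R2, R3} → strengths 0.22, 0.39
Aggregate via t-conorm [max(a, b)]: 0.39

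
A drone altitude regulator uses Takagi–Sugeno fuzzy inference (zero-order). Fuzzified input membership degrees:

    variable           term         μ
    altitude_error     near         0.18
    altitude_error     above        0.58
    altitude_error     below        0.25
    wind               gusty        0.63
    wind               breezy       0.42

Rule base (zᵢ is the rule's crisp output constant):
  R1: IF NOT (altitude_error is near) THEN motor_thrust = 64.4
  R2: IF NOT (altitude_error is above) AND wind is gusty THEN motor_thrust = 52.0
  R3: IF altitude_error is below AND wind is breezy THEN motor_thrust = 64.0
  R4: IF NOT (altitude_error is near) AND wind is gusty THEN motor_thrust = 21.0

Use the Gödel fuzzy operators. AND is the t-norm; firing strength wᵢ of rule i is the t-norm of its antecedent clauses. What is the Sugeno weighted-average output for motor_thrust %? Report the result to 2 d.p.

R1 (z=64.4): ¬near=1−0.18=0.82 → w = 0.82
R2 (z=52.0): ¬above=1−0.58=0.42, gusty=0.63; AND[min(a, b)] → w = 0.42
R3 (z=64.0): below=0.25, breezy=0.42; AND[min(a, b)] → w = 0.25
R4 (z=21.0): ¬near=1−0.18=0.82, gusty=0.63; AND[min(a, b)] → w = 0.63
Weighted average = (0.82·64.4 + 0.42·52.0 + 0.25·64.0 + 0.63·21.0) / (0.82 + 0.42 + 0.25 + 0.63)
  = 103.8780 / 2.1200 = 49.00

49.00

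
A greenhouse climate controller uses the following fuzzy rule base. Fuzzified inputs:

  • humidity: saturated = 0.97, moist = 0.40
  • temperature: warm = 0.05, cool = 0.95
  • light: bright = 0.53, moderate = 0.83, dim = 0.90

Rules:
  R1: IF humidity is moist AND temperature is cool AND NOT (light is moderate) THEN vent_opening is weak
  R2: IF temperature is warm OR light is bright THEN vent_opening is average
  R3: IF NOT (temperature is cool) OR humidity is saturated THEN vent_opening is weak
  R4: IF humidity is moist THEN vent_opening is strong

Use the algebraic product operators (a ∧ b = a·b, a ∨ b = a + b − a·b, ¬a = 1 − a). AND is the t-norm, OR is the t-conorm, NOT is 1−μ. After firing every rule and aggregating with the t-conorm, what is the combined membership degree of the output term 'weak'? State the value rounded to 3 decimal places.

0.973

R1: moist=0.40, cool=0.95, ¬moderate=1−0.83=0.17; AND[a·b] → w = 0.0646
R2: warm=0.05, bright=0.53; OR[a + b − a·b] → w = 0.5535
R3: ¬cool=1−0.95=0.05, saturated=0.97; OR[a + b − a·b] → w = 0.9715
R4: moist=0.40 → w = 0.4000
Rules with consequent 'weak': {R1, R3} → strengths 0.0646, 0.9715
Aggregate via t-conorm [a + b − a·b]: 0.9733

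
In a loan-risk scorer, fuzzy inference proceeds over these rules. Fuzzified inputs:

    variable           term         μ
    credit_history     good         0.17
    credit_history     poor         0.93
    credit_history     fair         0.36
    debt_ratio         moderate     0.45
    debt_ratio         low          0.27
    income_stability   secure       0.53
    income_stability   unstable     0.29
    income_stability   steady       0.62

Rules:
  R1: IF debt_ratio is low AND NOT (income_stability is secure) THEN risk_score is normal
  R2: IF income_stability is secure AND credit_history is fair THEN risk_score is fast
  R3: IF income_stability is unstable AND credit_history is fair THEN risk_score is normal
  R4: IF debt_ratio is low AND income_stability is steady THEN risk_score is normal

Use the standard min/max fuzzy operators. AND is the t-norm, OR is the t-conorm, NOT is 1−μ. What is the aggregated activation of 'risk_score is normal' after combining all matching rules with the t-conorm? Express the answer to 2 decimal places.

R1: low=0.27, ¬secure=1−0.53=0.47; AND[min(a, b)] → w = 0.27
R2: secure=0.53, fair=0.36; AND[min(a, b)] → w = 0.36
R3: unstable=0.29, fair=0.36; AND[min(a, b)] → w = 0.29
R4: low=0.27, steady=0.62; AND[min(a, b)] → w = 0.27
Rules with consequent 'normal': {R1, R3, R4} → strengths 0.27, 0.29, 0.27
Aggregate via t-conorm [max(a, b)]: 0.29

0.29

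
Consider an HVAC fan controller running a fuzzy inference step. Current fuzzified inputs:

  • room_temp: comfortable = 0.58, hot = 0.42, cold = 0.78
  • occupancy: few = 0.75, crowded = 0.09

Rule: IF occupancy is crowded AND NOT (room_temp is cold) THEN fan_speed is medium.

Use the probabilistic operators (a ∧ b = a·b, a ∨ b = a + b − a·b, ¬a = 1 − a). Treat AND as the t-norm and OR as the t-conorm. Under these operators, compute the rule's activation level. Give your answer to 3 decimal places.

0.020

firing strength: crowded=0.09, ¬cold=1−0.78=0.22; AND[a·b] → w = 0.0198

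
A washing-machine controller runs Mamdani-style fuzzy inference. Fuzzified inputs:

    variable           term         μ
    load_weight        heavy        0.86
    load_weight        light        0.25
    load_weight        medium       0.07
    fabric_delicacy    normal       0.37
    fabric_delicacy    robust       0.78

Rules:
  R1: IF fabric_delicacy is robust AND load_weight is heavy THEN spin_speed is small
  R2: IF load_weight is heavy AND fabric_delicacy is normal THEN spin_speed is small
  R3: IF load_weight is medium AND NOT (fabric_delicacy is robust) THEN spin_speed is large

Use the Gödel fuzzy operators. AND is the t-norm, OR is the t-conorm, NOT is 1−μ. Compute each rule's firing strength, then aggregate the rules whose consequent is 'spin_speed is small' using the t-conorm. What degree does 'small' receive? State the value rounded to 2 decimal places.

R1: robust=0.78, heavy=0.86; AND[min(a, b)] → w = 0.78
R2: heavy=0.86, normal=0.37; AND[min(a, b)] → w = 0.37
R3: medium=0.07, ¬robust=1−0.78=0.22; AND[min(a, b)] → w = 0.07
Rules with consequent 'small': {R1, R2} → strengths 0.78, 0.37
Aggregate via t-conorm [max(a, b)]: 0.78

0.78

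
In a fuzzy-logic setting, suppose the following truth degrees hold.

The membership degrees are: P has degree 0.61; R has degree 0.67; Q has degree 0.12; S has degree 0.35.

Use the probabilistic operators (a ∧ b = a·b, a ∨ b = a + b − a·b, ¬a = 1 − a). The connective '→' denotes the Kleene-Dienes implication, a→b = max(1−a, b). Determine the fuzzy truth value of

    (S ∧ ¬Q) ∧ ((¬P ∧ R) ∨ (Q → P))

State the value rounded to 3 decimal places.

¬Q = 1 − 0.1200 = 0.8800
S ∧ ¬Q = a·b on (0.3500, 0.8800) = 0.3080
¬P = 1 − 0.6100 = 0.3900
¬P ∧ R = a·b on (0.3900, 0.6700) = 0.2613
Q → P  [Kleene-Dienes: max(1−a, b)] with a=0.1200, b=0.6100 → 0.8800
(¬P ∧ R) ∨ (Q → P) = a + b − a·b on (0.2613, 0.8800) = 0.9114
(S ∧ ¬Q) ∧ ((¬P ∧ R) ∨ (Q → P)) = a·b on (0.3080, 0.9114) = 0.2807

0.281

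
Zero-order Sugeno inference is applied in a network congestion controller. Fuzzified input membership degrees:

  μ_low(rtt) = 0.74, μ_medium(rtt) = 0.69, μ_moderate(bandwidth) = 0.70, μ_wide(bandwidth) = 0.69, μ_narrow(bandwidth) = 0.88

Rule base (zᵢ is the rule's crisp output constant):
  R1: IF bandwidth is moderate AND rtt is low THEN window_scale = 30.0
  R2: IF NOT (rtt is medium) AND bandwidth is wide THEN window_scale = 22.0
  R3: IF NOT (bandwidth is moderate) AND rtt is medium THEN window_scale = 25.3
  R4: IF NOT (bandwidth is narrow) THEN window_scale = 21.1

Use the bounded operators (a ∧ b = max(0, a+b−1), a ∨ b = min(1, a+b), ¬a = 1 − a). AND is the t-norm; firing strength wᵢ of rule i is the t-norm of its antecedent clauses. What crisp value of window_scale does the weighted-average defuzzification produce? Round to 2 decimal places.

R1 (z=30.0): moderate=0.70, low=0.74; AND[max(0, a+b−1)] → w = 0.44
R2 (z=22.0): ¬medium=1−0.69=0.31, wide=0.69; AND[max(0, a+b−1)] → w = 0.00
R3 (z=25.3): ¬moderate=1−0.70=0.30, medium=0.69; AND[max(0, a+b−1)] → w = 0.00
R4 (z=21.1): ¬narrow=1−0.88=0.12 → w = 0.12
Weighted average = (0.44·30.0 + 0.00·22.0 + 0.00·25.3 + 0.12·21.1) / (0.44 + 0.00 + 0.00 + 0.12)
  = 15.7320 / 0.5600 = 28.09

28.09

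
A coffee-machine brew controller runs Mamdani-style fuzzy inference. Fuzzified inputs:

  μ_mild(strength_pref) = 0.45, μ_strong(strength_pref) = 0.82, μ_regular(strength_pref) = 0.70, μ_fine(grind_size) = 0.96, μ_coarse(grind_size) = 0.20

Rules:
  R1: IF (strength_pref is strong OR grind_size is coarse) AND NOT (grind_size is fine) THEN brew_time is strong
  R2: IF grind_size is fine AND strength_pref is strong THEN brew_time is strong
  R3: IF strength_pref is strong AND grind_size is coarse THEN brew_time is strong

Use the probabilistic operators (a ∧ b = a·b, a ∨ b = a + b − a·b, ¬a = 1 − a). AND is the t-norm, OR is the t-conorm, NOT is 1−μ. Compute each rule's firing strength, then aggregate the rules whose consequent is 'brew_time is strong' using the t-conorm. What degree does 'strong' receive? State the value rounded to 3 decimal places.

R1: (strong=0.82 OR coarse=0.20) = 0.8560; AND[a·b] with ¬fine=1−0.96=0.04 → w = 0.0342
R2: fine=0.96, strong=0.82; AND[a·b] → w = 0.7872
R3: strong=0.82, coarse=0.20; AND[a·b] → w = 0.1640
Rules with consequent 'strong': {R1, R2, R3} → strengths 0.0342, 0.7872, 0.1640
Aggregate via t-conorm [a + b − a·b]: 0.8282

0.828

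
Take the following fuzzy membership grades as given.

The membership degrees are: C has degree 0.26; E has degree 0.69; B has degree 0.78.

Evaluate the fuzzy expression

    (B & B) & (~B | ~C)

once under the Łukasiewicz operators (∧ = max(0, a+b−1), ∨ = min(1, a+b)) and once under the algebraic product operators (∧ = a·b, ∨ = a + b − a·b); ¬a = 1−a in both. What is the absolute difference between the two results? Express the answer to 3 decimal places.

0.035

Under Łukasiewicz:
  B & B = max(0, a+b−1) on (0.78, 0.78) = 0.56
  ~B = 1 − 0.78 = 0.22
  ~C = 1 − 0.26 = 0.74
  ~B | ~C = min(1, a+b) on (0.22, 0.74) = 0.96
  (B & B) & (~B | ~C) = max(0, a+b−1) on (0.56, 0.96) = 0.52
  → value = 0.5200
Under algebraic product:
  B & B = a·b on (0.7800, 0.7800) = 0.6084
  ~B = 1 − 0.7800 = 0.2200
  ~C = 1 − 0.2600 = 0.7400
  ~B | ~C = a + b − a·b on (0.2200, 0.7400) = 0.7972
  (B & B) & (~B | ~C) = a·b on (0.6084, 0.7972) = 0.4850
  → value = 0.4850
|0.5200 − 0.4850| = 0.035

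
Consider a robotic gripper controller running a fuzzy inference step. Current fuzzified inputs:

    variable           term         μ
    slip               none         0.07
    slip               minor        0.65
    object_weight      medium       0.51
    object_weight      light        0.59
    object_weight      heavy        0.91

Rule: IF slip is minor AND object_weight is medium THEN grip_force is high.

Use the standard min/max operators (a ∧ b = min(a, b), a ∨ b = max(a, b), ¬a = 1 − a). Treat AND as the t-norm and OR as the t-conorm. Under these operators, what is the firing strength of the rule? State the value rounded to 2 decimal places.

0.51

firing strength: minor=0.65, medium=0.51; AND[min(a, b)] → w = 0.51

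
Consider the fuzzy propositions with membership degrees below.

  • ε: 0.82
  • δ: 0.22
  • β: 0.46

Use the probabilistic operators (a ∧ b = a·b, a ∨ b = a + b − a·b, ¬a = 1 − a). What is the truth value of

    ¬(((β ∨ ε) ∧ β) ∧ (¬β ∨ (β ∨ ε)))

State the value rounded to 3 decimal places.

0.603

β ∨ ε = a + b − a·b on (0.4600, 0.8200) = 0.9028
(β ∨ ε) ∧ β = a·b on (0.9028, 0.4600) = 0.4153
¬β = 1 − 0.4600 = 0.5400
β ∨ ε = a + b − a·b on (0.4600, 0.8200) = 0.9028
¬β ∨ (β ∨ ε) = a + b − a·b on (0.5400, 0.9028) = 0.9553
((β ∨ ε) ∧ β) ∧ (¬β ∨ (β ∨ ε)) = a·b on (0.4153, 0.9553) = 0.3967
¬(((β ∨ ε) ∧ β) ∧ (¬β ∨ (β ∨ ε))) = 1 − 0.3967 = 0.6033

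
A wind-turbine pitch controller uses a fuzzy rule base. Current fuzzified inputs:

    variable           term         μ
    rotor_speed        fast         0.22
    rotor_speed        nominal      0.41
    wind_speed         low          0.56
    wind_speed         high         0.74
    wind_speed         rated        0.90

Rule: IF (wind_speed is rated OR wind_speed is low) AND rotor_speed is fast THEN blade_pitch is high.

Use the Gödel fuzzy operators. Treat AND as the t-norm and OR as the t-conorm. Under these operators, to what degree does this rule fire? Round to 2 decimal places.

firing strength: (rated=0.90 OR low=0.56) = 0.90; AND[min(a, b)] with fast=0.22 → w = 0.22

0.22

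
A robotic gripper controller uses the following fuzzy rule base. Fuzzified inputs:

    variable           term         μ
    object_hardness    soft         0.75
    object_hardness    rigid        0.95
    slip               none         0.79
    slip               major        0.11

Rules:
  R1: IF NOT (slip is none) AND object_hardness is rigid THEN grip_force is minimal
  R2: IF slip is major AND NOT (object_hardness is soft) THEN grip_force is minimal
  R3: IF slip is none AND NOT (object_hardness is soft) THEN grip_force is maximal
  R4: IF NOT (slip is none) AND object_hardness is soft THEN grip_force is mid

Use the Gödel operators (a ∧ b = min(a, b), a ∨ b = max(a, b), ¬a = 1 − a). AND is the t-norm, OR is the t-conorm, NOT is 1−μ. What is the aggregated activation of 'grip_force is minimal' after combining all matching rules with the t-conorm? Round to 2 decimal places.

R1: ¬none=1−0.79=0.21, rigid=0.95; AND[min(a, b)] → w = 0.21
R2: major=0.11, ¬soft=1−0.75=0.25; AND[min(a, b)] → w = 0.11
R3: none=0.79, ¬soft=1−0.75=0.25; AND[min(a, b)] → w = 0.25
R4: ¬none=1−0.79=0.21, soft=0.75; AND[min(a, b)] → w = 0.21
Rules with consequent 'minimal': {R1, R2} → strengths 0.21, 0.11
Aggregate via t-conorm [max(a, b)]: 0.21

0.21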